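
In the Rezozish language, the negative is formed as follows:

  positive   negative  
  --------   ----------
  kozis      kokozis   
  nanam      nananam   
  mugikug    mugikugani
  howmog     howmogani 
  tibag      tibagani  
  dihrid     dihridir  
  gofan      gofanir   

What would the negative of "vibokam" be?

"vibokam" ends in -m. The one such stem in the data (nanam → nananam) repeats the first consonant+vowel as a prefix (as does kozis), so the same rule applies.
So vibokam → vivibokam.

vivibokam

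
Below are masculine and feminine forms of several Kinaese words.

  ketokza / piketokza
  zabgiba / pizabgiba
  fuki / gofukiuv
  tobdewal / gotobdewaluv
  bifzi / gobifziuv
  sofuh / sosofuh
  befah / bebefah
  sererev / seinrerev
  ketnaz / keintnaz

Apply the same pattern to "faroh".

fafaroh

"faroh" ends in -h. The stems ending in -h (sofuh → sosofuh, befah → bebefah) repeat the first consonant+vowel as a prefix.
So faroh → fafaroh.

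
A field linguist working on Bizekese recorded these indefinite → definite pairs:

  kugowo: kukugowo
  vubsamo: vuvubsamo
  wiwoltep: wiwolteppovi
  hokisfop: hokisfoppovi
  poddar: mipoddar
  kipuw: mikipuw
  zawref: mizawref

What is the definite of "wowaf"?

miwowaf

"wowaf" ends in -f. The one such stem in the data (zawref → mizawref) adds the prefix mi-, so the same rule applies.
So wowaf → miwowaf.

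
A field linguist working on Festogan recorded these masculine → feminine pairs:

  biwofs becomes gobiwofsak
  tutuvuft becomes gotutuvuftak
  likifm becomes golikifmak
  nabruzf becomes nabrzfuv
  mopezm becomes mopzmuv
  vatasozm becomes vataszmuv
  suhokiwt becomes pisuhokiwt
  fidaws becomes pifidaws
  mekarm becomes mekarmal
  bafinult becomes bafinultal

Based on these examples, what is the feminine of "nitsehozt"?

"nitsehozt" has second-to-last letter 'z'. The stems whose second-to-last letter is 'z' (nabruzf → nabrzfuv, mopezm → mopzmuv, vatasozm → vataszmuv) delete the last vowel and add -uv.
The other patterns: stems whose second-to-last letter is 'f' add go- … -ak around the stem; stems whose second-to-last letter is 'w' add the prefix pi-; stems whose second-to-last letter is 'l' or 'r' add -al.
So nitsehozt → nitsehztuv.

nitsehztuv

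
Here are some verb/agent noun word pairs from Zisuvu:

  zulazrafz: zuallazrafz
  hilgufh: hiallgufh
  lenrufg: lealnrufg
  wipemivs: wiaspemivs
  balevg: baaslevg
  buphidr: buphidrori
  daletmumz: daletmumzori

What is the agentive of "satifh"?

lenrufg and balevg both end in -g yet inflect differently (lealnrufg, baaslevg), so the final letter is not what conditions the rule; the second-to-last letter is.
"satifh" has second-to-last letter 'f'. The stems whose second-to-last letter is 'f' (zulazrafz → zuallazrafz, hilgufh → hiallgufh, lenrufg → lealnrufg) insert -al- after the first vowel.
So satifh → saaltifh.

saaltifh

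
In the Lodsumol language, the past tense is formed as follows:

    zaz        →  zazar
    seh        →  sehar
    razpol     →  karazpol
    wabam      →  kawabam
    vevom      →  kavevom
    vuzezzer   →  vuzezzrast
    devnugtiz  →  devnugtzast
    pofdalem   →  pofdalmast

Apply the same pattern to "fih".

"fih" has 1 vowel. The stems with 1 vowel (zaz → zazar, seh → sehar) add -ar.
So fih → fihar.

fihar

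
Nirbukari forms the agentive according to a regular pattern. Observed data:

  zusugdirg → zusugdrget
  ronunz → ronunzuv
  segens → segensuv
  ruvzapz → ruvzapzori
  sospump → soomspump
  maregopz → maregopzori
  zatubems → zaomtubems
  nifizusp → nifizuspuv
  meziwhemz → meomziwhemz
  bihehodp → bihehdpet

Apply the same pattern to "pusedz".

"pusedz" has second-to-last letter 'd'. The one such stem in the data (bihehodp → bihehdpet) deletes the last vowel and adds -et (as does zusugdirg), so the same rule applies.
So pusedz → pusdzet.

pusdzet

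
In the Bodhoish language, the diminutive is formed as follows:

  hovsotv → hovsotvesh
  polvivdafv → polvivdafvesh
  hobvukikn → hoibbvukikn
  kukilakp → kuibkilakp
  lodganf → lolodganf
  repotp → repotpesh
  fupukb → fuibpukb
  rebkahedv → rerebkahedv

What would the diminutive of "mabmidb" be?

kukilakp and repotp both end in -p yet inflect differently (kuibkilakp, repotpesh), so the final letter is not what conditions the rule; the second-to-last letter is.
"mabmidb" has second-to-last letter 'd'. The one such stem in the data (rebkahedv → rerebkahedv) repeats the first consonant+vowel as a prefix (as does lodganf), so the same rule applies.
The other patterns: stems whose second-to-last letter is 'k' insert -ib- after the first vowel; stems whose second-to-last letter is 'f' or 't' add -esh.
So mabmidb → mamabmidb.

mamabmidb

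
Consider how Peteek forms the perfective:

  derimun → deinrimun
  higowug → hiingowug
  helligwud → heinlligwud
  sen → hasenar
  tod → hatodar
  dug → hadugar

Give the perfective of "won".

hawonar

derimun and sen both end in -n yet inflect differently (deinrimun, hasenar), so the final letter is not what conditions the rule; the number of vowels is.
"won" has 1 vowel. The stems with 1 vowel (sen → hasenar, tod → hatodar, dug → hadugar) add ha- … -ar around the stem.
The other pattern: stems with 3 vowels insert -in- after the first vowel.
So won → hawonar.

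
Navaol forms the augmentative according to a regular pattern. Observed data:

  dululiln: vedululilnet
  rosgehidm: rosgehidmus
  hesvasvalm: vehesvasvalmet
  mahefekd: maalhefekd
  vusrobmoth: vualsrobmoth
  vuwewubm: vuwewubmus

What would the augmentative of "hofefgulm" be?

hesvasvalm and rosgehidm both end in -m yet inflect differently (vehesvasvalmet, rosgehidmus), so the final letter is not what conditions the rule; the second-to-last letter is.
"hofefgulm" has second-to-last letter 'l'. The stems whose second-to-last letter is 'l' (dululiln → vedululilnet, hesvasvalm → vehesvasvalmet) add ve- … -et around the stem.
The other patterns: stems whose second-to-last letter is 'k' or 't' insert -al- after the first vowel; stems whose second-to-last letter is 'b' or 'd' add -us.
So hofefgulm → vehofefgulmet.

vehofefgulmet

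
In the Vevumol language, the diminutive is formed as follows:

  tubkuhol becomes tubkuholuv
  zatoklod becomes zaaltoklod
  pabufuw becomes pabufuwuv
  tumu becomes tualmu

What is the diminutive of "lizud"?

tubkuhol and zatoklod both have last vowel 'o' yet inflect differently (tubkuholuv, zaaltoklod), so the last vowel is not what conditions the rule; the final letter is.
"lizud" ends in -d. The one such stem in the data (zatoklod → zaaltoklod) inserts -al- after the first vowel (as does tumu), so the same rule applies.
So lizud → lialzud.

lialzud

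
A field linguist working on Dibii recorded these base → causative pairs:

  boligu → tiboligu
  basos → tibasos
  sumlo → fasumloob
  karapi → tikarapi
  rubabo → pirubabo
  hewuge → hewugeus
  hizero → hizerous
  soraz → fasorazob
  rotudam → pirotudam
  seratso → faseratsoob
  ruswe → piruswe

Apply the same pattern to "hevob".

hizero and seratso both end in -o yet inflect differently (hizerous, faseratsoob), so the final letter is not what conditions the rule; the first letter is.
"hevob" begins with h-. The stems beginning with h- (hizero → hizerous, hewuge → hewugeus) add -us.
So hevob → hevobus.

hevobus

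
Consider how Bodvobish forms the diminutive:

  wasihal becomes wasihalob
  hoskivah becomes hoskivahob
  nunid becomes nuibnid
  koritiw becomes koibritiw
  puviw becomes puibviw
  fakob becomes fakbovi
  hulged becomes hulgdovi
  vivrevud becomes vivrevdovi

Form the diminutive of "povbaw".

nunid and hulged both end in -d yet inflect differently (nuibnid, hulgdovi), so the final letter is not what conditions the rule; the last vowel is.
"povbaw" has last vowel 'a'. The stems whose last vowel is 'a' (wasihal → wasihalob, hoskivah → hoskivahob) add -ob.
The other patterns: stems whose last vowel is 'i' insert -ib- after the first vowel; stems whose last vowel is 'e', 'o' or 'u' delete the last vowel and add -ovi.
So povbaw → povbawob.

povbawob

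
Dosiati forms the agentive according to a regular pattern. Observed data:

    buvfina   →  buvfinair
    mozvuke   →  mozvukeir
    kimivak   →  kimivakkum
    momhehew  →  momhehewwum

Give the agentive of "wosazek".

"wosazek" ends in a consonant. The stems ending in a consonant (kimivak → kimivakkum, momhehew → momhehewwum) double the final consonant and add -um.
The other pattern: stems ending in a vowel add -ir.
So wosazek → wosazekkum.

wosazekkum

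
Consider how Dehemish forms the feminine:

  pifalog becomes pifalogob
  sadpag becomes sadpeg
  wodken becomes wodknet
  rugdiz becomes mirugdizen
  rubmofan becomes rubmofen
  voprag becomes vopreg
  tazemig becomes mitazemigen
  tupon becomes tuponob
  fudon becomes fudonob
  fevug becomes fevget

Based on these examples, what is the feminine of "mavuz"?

mavzet

wodken and rubmofan both end in -n yet inflect differently (wodknet, rubmofen), so the final letter is not what conditions the rule; the last vowel is.
"mavuz" has last vowel 'u'. The one such stem in the data (fevug → fevget) deletes the last vowel and adds -et (as does wodken), so the same rule applies.
The other patterns: stems whose last vowel is 'a' change the last vowel to 'e'; stems whose last vowel is 'o' add -ob; stems whose last vowel is 'i' add mi- … -en around the stem.
So mavuz → mavzet.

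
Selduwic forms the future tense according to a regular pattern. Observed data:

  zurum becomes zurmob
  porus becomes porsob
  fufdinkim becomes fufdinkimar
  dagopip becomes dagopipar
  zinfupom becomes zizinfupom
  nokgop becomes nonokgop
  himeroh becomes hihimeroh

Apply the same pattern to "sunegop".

zurum and fufdinkim both end in -m yet inflect differently (zurmob, fufdinkimar), so the final letter is not what conditions the rule; the last vowel is.
"sunegop" has last vowel 'o'. The stems whose last vowel is 'o' (zinfupom → zizinfupom, nokgop → nonokgop, himeroh → hihimeroh) repeat the first consonant+vowel as a prefix.
So sunegop → susunegop.

susunegop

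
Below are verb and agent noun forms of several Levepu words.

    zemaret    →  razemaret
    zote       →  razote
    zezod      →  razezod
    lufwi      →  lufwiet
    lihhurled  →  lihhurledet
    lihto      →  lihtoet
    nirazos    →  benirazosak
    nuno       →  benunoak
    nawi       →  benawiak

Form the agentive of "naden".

zezod and lihhurled both end in -d yet inflect differently (razezod, lihhurledet), so the final letter is not what conditions the rule; the first letter is.
"naden" begins with n-. The stems beginning with n- (nirazos → benirazosak, nuno → benunoak, nawi → benawiak) add be- … -ak around the stem.
So naden → benadenak.

benadenak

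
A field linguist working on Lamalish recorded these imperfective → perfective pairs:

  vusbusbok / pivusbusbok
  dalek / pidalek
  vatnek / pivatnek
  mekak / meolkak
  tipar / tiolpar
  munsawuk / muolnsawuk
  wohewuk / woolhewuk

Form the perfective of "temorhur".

"temorhur" has last vowel 'u'. The stems whose last vowel is 'u' (munsawuk → muolnsawuk, wohewuk → woolhewuk) insert -ol- after the first vowel.
The other pattern: stems whose last vowel is 'e' or 'o' add the prefix pi-.
So temorhur → teolmorhur.

teolmorhur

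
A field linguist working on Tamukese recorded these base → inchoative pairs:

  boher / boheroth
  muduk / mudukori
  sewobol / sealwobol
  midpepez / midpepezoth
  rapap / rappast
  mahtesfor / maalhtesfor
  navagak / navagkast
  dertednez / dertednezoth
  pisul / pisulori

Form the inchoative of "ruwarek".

boher and mahtesfor both end in -r yet inflect differently (boheroth, maalhtesfor), so the final letter is not what conditions the rule; the last vowel is.
"ruwarek" has last vowel 'e'. The stems whose last vowel is 'e' (dertednez → dertednezoth, boher → boheroth, midpepez → midpepezoth) add -oth.
The other patterns: stems whose last vowel is 'a' delete the last vowel and add -ast; stems whose last vowel is 'o' insert -al- after the first vowel; stems whose last vowel is 'u' add -ori.
So ruwarek → ruwarekoth.

ruwarekoth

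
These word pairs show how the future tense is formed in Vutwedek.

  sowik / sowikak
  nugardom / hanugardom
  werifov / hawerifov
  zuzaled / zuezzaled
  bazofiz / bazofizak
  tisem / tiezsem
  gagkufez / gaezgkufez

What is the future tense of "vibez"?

viezbez

bazofiz and gagkufez both end in -z yet inflect differently (bazofizak, gaezgkufez), so the final letter is not what conditions the rule; the last vowel is.
"vibez" has last vowel 'e'. The stems whose last vowel is 'e' (gagkufez → gaezgkufez, zuzaled → zuezzaled, tisem → tiezsem) insert -ez- after the first vowel.
So vibez → viezbez.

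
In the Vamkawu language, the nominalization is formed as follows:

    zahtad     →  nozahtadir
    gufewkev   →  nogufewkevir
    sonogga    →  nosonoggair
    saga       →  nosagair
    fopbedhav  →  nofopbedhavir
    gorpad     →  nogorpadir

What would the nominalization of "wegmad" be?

Every pair shown (zahtad → nozahtadir, gufewkev → nogufewkevir, sonogga → nosonoggair, …) follows the same rule: add no- … -ir around the stem.
So wegmad → nowegmadir.

nowegmadir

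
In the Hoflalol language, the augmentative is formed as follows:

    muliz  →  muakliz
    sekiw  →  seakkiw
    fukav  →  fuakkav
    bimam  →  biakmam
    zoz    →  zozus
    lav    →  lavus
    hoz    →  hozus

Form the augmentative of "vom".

muliz and zoz both end in -z yet inflect differently (muakliz, zozus), so the final letter is not what conditions the rule; the number of vowels is.
"vom" has 1 vowel. The stems with 1 vowel (zoz → zozus, lav → lavus, hoz → hozus) add -us.
So vom → vomus.

vomus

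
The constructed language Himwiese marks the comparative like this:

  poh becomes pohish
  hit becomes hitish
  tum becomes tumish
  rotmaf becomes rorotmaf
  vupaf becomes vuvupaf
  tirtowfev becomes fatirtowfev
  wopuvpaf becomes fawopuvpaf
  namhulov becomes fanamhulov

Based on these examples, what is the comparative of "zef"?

zefish

rotmaf and wopuvpaf both end in -f yet inflect differently (rorotmaf, fawopuvpaf), so the final letter is not what conditions the rule; the number of vowels is.
"zef" has 1 vowel. The stems with 1 vowel (poh → pohish, hit → hitish, tum → tumish) add -ish.
The other patterns: stems with 2 vowels repeat the first consonant+vowel as a prefix; stems with 3 vowels add the prefix fa-.
So zef → zefish.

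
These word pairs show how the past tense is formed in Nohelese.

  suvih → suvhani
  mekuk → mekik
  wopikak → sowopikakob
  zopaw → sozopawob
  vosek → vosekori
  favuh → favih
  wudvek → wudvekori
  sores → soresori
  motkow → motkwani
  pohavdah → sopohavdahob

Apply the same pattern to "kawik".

wudvek and wopikak both end in -k yet inflect differently (wudvekori, sowopikakob), so the final letter is not what conditions the rule; the last vowel is.
"kawik" has last vowel 'i'. The one such stem in the data (suvih → suvhani) deletes the last vowel and adds -ani (as does motkow), so the same rule applies.
The other patterns: stems whose last vowel is 'e' add -ori; stems whose last vowel is 'a' add so- … -ob around the stem; stems whose last vowel is 'u' change the last vowel to 'i'.
So kawik → kawkani.

kawkani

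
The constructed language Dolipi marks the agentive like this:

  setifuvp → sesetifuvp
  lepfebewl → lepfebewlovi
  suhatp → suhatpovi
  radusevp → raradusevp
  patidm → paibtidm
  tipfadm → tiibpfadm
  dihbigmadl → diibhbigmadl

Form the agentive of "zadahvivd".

zazadahvivd

dihbigmadl and lepfebewl both end in -l yet inflect differently (diibhbigmadl, lepfebewlovi), so the final letter is not what conditions the rule; the second-to-last letter is.
"zadahvivd" has second-to-last letter 'v'. The stems whose second-to-last letter is 'v' (radusevp → raradusevp, setifuvp → sesetifuvp) repeat the first consonant+vowel as a prefix.
The other patterns: stems whose second-to-last letter is 'd' insert -ib- after the first vowel; stems whose second-to-last letter is 't' or 'w' add -ovi.
So zadahvivd → zazadahvivd.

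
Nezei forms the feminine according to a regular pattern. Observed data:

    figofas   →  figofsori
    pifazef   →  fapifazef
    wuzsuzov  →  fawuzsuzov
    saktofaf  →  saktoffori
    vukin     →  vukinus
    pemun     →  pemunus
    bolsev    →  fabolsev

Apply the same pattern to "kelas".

kelsori

saktofaf and pifazef both end in -f yet inflect differently (saktoffori, fapifazef), so the final letter is not what conditions the rule; the last vowel is.
"kelas" has last vowel 'a'. The stems whose last vowel is 'a' (figofas → figofsori, saktofaf → saktoffori) delete the last vowel and add -ori.
The other patterns: stems whose last vowel is 'i' or 'u' add -us; stems whose last vowel is 'e' or 'o' add the prefix fa-.
So kelas → kelsori.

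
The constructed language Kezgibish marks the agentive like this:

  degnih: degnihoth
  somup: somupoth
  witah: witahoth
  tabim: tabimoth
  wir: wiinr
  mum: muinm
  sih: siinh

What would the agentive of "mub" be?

muinb

tabim and mum both end in -m yet inflect differently (tabimoth, muinm), so the final letter is not what conditions the rule; the number of vowels is.
"mub" has 1 vowel. The stems with 1 vowel (wir → wiinr, mum → muinm, sih → siinh) insert -in- after the first vowel.
So mub → muinb.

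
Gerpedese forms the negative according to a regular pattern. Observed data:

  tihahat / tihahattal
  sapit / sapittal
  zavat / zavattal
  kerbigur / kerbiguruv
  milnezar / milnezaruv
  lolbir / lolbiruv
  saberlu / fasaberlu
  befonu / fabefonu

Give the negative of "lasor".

lasoruv

tihahat and milnezar both have last vowel 'a' yet inflect differently (tihahattal, milnezaruv), so the last vowel is not what conditions the rule; the final letter is.
"lasor" ends in -r. The stems ending in -r (kerbigur → kerbiguruv, milnezar → milnezaruv, lolbir → lolbiruv) add -uv.
So lasor → lasoruv.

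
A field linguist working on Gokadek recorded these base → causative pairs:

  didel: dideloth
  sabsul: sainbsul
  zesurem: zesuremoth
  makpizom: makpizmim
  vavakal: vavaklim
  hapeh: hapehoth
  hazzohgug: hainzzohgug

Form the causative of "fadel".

"fadel" has last vowel 'e'. The stems whose last vowel is 'e' (hapeh → hapehoth, didel → dideloth, zesurem → zesuremoth) add -oth.
So fadel → fadeloth.

fadeloth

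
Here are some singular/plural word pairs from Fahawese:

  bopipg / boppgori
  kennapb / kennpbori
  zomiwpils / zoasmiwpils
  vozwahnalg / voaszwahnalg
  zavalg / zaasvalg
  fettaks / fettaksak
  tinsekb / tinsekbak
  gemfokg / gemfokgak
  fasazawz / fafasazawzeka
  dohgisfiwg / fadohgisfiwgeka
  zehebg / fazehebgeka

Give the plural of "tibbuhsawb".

fatibbuhsawbeka

"tibbuhsawb" has second-to-last letter 'w'. The stems whose second-to-last letter is 'w' (fasazawz → fafasazawzeka, dohgisfiwg → fadohgisfiwgeka) add fa- … -eka around the stem.
The other patterns: stems whose second-to-last letter is 'p' delete the last vowel and add -ori; stems whose second-to-last letter is 'l' insert -as- after the first vowel; stems whose second-to-last letter is 'k' add -ak.
So tibbuhsawb → fatibbuhsawbeka.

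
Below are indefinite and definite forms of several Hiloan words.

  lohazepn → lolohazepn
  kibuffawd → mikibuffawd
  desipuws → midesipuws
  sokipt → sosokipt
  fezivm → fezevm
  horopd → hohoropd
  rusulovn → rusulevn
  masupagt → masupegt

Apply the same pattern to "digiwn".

midigiwn

horopd and kibuffawd both end in -d yet inflect differently (hohoropd, mikibuffawd), so the final letter is not what conditions the rule; the second-to-last letter is.
"digiwn" has second-to-last letter 'w'. The stems whose second-to-last letter is 'w' (kibuffawd → mikibuffawd, desipuws → midesipuws) add the prefix mi-.
The other patterns: stems whose second-to-last letter is 'p' repeat the first consonant+vowel as a prefix; stems whose second-to-last letter is 'g' or 'v' change the last vowel to 'e'.
So digiwn → midigiwn.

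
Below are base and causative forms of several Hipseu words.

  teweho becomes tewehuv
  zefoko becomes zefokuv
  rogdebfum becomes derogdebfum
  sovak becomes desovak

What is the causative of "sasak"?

"sasak" ends in -k. The one such stem in the data (sovak → desovak) adds the prefix de-, so the same rule applies.
The other pattern: stems ending in -o drop the final letter and add -uv.
So sasak → desasak.

desasak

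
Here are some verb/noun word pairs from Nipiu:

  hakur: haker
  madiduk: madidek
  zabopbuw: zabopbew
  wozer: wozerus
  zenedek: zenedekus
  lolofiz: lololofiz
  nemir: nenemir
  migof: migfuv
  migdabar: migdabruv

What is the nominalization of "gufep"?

hakur and wozer both end in -r yet inflect differently (haker, wozerus), so the final letter is not what conditions the rule; the last vowel is.
"gufep" has last vowel 'e'. The stems whose last vowel is 'e' (wozer → wozerus, zenedek → zenedekus) add -us.
So gufep → gufepus.

gufepus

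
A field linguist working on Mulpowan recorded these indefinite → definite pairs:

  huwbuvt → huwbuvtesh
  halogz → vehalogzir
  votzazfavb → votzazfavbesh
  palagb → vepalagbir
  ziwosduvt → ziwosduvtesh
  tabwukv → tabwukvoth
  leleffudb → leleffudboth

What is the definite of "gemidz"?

palagb and votzazfavb both end in -b yet inflect differently (vepalagbir, votzazfavbesh), so the final letter is not what conditions the rule; the second-to-last letter is.
"gemidz" has second-to-last letter 'd'. The one such stem in the data (leleffudb → leleffudboth) adds -oth, so the same rule applies.
The other patterns: stems whose second-to-last letter is 'g' add ve- … -ir around the stem; stems whose second-to-last letter is 'v' add -esh.
So gemidz → gemidzoth.

gemidzoth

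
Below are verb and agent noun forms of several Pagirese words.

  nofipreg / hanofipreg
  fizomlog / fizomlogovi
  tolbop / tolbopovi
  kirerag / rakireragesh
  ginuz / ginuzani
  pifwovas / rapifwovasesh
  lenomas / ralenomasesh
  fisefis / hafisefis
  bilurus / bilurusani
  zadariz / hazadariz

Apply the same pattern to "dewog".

kirerag and fizomlog both end in -g yet inflect differently (rakireragesh, fizomlogovi), so the final letter is not what conditions the rule; the last vowel is.
"dewog" has last vowel 'o'. The stems whose last vowel is 'o' (fizomlog → fizomlogovi, tolbop → tolbopovi) add -ovi.
So dewog → dewogovi.

dewogovi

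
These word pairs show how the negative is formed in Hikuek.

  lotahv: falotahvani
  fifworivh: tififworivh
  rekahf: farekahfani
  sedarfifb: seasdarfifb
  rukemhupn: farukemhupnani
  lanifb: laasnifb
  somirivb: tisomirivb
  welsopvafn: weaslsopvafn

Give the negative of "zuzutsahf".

sedarfifb and somirivb both end in -b yet inflect differently (seasdarfifb, tisomirivb), so the final letter is not what conditions the rule; the second-to-last letter is.
"zuzutsahf" has second-to-last letter 'h'. The stems whose second-to-last letter is 'h' (lotahv → falotahvani, rekahf → farekahfani) add fa- … -ani around the stem.
The other patterns: stems whose second-to-last letter is 'f' insert -as- after the first vowel; stems whose second-to-last letter is 'v' add the prefix ti-.
So zuzutsahf → fazuzutsahfani.

fazuzutsahfani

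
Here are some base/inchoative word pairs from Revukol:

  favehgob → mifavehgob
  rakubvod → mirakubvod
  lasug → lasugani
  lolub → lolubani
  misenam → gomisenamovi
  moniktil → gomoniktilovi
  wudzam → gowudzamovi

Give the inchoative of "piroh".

favehgob and lolub both end in -b yet inflect differently (mifavehgob, lolubani), so the final letter is not what conditions the rule; the last vowel is.
"piroh" has last vowel 'o'. The stems whose last vowel is 'o' (favehgob → mifavehgob, rakubvod → mirakubvod) add the prefix mi-.
The other patterns: stems whose last vowel is 'u' add -ani; stems whose last vowel is 'a' or 'i' add go- … -ovi around the stem.
So piroh → mipiroh.

mipiroh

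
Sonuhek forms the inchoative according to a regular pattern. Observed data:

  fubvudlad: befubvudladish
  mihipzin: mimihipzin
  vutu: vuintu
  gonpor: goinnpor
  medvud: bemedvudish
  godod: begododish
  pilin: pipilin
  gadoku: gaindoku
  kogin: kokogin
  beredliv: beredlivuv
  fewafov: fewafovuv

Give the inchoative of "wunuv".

wunuvuv

godod and fewafov both have last vowel 'o' yet inflect differently (begododish, fewafovuv), so the last vowel is not what conditions the rule; the final letter is.
"wunuv" ends in -v. The stems ending in -v (fewafov → fewafovuv, beredliv → beredlivuv) add -uv.
The other patterns: stems ending in -d add be- … -ish around the stem; stems ending in -n repeat the first consonant+vowel as a prefix; stems ending in -r or -u insert -in- after the first vowel.
So wunuv → wunuvuv.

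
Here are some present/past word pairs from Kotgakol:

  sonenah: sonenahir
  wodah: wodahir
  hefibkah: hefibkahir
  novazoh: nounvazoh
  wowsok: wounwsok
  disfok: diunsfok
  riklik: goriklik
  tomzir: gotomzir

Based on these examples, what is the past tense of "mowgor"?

"mowgor" has last vowel 'o'. The stems whose last vowel is 'o' (novazoh → nounvazoh, wowsok → wounwsok, disfok → diunsfok) insert -un- after the first vowel.
The other patterns: stems whose last vowel is 'a' add -ir; stems whose last vowel is 'i' add the prefix go-.
So mowgor → mounwgor.

mounwgor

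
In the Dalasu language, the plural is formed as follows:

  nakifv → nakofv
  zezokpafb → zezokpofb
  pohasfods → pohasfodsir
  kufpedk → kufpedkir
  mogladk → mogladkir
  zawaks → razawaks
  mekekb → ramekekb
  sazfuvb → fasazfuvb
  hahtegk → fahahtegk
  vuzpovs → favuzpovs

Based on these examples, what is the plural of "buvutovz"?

fabuvutovz

pohasfods and zawaks both end in -s yet inflect differently (pohasfodsir, razawaks), so the final letter is not what conditions the rule; the second-to-last letter is.
"buvutovz" has second-to-last letter 'v'. The stems whose second-to-last letter is 'v' (sazfuvb → fasazfuvb, vuzpovs → favuzpovs) add the prefix fa-.
So buvutovz → fabuvutovz.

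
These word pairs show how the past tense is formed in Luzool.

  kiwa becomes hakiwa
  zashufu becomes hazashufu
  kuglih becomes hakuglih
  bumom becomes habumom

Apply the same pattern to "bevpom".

Every pair shown (kiwa → hakiwa, zashufu → hazashufu, kuglih → hakuglih, …) follows the same rule: add the prefix ha-.
So bevpom → habevpom.

habevpom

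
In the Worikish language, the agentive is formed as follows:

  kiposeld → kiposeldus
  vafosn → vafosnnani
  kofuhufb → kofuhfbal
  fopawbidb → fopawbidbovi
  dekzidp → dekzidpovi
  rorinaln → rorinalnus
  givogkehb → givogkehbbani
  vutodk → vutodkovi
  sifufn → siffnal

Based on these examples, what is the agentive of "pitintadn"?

"pitintadn" has second-to-last letter 'd'. The stems whose second-to-last letter is 'd' (dekzidp → dekzidpovi, vutodk → vutodkovi, fopawbidb → fopawbidbovi) add -ovi.
So pitintadn → pitintadnovi.

pitintadnovi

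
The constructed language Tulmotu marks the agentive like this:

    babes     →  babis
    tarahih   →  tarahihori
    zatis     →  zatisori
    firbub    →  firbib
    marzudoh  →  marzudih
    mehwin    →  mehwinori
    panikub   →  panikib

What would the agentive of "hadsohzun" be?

zatis and babes both end in -s yet inflect differently (zatisori, babis), so the final letter is not what conditions the rule; the last vowel is.
"hadsohzun" has last vowel 'u'. The stems whose last vowel is 'u' (panikub → panikib, firbub → firbib) change the last vowel to 'i'.
So hadsohzun → hadsohzin.

hadsohzin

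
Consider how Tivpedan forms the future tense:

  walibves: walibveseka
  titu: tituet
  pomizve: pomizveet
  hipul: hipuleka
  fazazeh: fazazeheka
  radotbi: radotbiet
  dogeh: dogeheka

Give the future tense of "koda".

fazazeh and pomizve both have last vowel 'e' yet inflect differently (fazazeheka, pomizveet), so the last vowel is not what conditions the rule; whether the stem ends in a vowel or a consonant is.
"koda" ends in a vowel. The stems ending in a vowel (radotbi → radotbiet, pomizve → pomizveet, titu → tituet) add -et.
So koda → kodaet.

kodaet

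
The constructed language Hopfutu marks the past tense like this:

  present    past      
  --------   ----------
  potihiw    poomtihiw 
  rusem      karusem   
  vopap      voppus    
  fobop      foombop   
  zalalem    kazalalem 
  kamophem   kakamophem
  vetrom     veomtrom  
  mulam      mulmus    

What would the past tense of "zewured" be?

zalalem and mulam both end in -m yet inflect differently (kazalalem, mulmus), so the final letter is not what conditions the rule; the last vowel is.
"zewured" has last vowel 'e'. The stems whose last vowel is 'e' (zalalem → kazalalem, kamophem → kakamophem, rusem → karusem) add the prefix ka-.
The other patterns: stems whose last vowel is 'a' delete the last vowel and add -us; stems whose last vowel is 'i' or 'o' insert -om- after the first vowel.
So zewured → kazewured.

kazewured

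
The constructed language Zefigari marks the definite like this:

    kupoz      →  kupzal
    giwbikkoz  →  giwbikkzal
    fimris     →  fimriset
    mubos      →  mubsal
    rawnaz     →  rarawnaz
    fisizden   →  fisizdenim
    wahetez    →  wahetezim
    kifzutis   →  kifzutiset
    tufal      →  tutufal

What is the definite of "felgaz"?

fefelgaz

wahetez and giwbikkoz both end in -z yet inflect differently (wahetezim, giwbikkzal), so the final letter is not what conditions the rule; the last vowel is.
"felgaz" has last vowel 'a'. The stems whose last vowel is 'a' (tufal → tutufal, rawnaz → rarawnaz) repeat the first consonant+vowel as a prefix.
The other patterns: stems whose last vowel is 'e' add -im; stems whose last vowel is 'i' add -et; stems whose last vowel is 'o' delete the last vowel and add -al.
So felgaz → fefelgaz.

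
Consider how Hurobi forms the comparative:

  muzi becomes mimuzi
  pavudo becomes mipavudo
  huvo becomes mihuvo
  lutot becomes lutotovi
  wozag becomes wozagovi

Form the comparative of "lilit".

lilitovi

"lilit" ends in a consonant. The stems ending in a consonant (wozag → wozagovi, lutot → lutotovi) add -ovi.
The other pattern: stems ending in a vowel add the prefix mi-.
So lilit → lilitovi.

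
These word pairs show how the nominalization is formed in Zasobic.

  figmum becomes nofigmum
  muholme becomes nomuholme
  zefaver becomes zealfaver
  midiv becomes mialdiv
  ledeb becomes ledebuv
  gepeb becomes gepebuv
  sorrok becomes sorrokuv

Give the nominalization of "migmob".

muholme and zefaver both have last vowel 'e' yet inflect differently (nomuholme, zealfaver), so the last vowel is not what conditions the rule; the final letter is.
"migmob" ends in -b. The stems ending in -b (ledeb → ledebuv, gepeb → gepebuv) add -uv.
So migmob → migmobuv.

migmobuv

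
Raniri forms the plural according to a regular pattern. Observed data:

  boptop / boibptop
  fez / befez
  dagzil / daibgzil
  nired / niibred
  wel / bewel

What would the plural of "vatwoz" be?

dagzil and wel both end in -l yet inflect differently (daibgzil, bewel), so the final letter is not what conditions the rule; the number of vowels is.
"vatwoz" has 2 vowels. The stems with 2 vowels (dagzil → daibgzil, boptop → boibptop, nired → niibred) insert -ib- after the first vowel.
The other pattern: stems with 1 vowel add the prefix be-.
So vatwoz → vaibtwoz.

vaibtwoz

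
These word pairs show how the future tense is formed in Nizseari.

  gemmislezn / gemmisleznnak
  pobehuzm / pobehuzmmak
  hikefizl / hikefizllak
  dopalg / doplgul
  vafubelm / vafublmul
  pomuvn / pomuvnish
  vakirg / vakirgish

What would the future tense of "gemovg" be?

gemovgish

pobehuzm and vafubelm both end in -m yet inflect differently (pobehuzmmak, vafublmul), so the final letter is not what conditions the rule; the second-to-last letter is.
"gemovg" has second-to-last letter 'v'. The one such stem in the data (pomuvn → pomuvnish) adds -ish, so the same rule applies.
So gemovg → gemovgish.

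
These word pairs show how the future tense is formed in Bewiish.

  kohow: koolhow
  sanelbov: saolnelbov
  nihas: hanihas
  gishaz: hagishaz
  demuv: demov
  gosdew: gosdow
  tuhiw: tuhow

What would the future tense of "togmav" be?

hatogmav

sanelbov and demuv both end in -v yet inflect differently (saolnelbov, demov), so the final letter is not what conditions the rule; the last vowel is.
"togmav" has last vowel 'a'. The stems whose last vowel is 'a' (nihas → hanihas, gishaz → hagishaz) add the prefix ha-.
So togmav → hatogmav.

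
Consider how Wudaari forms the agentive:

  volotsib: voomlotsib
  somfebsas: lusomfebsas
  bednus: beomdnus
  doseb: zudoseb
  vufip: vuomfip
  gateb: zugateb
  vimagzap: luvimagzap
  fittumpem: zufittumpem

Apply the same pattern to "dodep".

zudodep

somfebsas and bednus both end in -s yet inflect differently (lusomfebsas, beomdnus), so the final letter is not what conditions the rule; the last vowel is.
"dodep" has last vowel 'e'. The stems whose last vowel is 'e' (doseb → zudoseb, fittumpem → zufittumpem, gateb → zugateb) add the prefix zu-.
The other patterns: stems whose last vowel is 'a' add the prefix lu-; stems whose last vowel is 'i' or 'u' insert -om- after the first vowel.
So dodep → zudodep.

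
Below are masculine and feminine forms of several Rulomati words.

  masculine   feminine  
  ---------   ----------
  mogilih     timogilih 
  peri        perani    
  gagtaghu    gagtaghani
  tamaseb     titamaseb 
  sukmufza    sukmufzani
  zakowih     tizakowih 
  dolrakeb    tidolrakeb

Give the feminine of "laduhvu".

mogilih and peri both have last vowel 'i' yet inflect differently (timogilih, perani), so the last vowel is not what conditions the rule; whether the stem ends in a vowel or a consonant is.
"laduhvu" ends in a vowel. The stems ending in a vowel (sukmufza → sukmufzani, gagtaghu → gagtaghani, peri → perani) drop the final letter and add -ani.
So laduhvu → laduhvani.

laduhvani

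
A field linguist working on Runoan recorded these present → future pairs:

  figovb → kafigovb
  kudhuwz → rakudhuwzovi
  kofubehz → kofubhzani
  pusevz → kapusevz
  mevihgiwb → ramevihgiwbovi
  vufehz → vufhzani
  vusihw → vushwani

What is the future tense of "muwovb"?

"muwovb" has second-to-last letter 'v'. The stems whose second-to-last letter is 'v' (pusevz → kapusevz, figovb → kafigovb) add the prefix ka-.
The other patterns: stems whose second-to-last letter is 'w' add ra- … -ovi around the stem; stems whose second-to-last letter is 'h' delete the last vowel and add -ani.
So muwovb → kamuwovb.

kamuwovb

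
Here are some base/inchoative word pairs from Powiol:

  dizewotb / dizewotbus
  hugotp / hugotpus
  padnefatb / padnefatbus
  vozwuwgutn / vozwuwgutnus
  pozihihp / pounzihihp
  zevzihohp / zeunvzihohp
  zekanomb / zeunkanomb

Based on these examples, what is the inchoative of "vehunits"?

hugotp and pozihihp both end in -p yet inflect differently (hugotpus, pounzihihp), so the final letter is not what conditions the rule; the second-to-last letter is.
"vehunits" has second-to-last letter 't'. The stems whose second-to-last letter is 't' (dizewotb → dizewotbus, hugotp → hugotpus, padnefatb → padnefatbus) add -us.
So vehunits → vehunitsus.

vehunitsus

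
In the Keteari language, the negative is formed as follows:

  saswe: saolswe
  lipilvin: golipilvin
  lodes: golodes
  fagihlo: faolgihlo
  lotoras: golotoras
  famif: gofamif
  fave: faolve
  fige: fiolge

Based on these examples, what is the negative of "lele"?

lodes and saswe both have last vowel 'e' yet inflect differently (golodes, saolswe), so the last vowel is not what conditions the rule; whether the stem ends in a vowel or a consonant is.
"lele" ends in a vowel. The stems ending in a vowel (saswe → saolswe, fagihlo → faolgihlo, fave → faolve) insert -ol- after the first vowel.
The other pattern: stems ending in a consonant add the prefix go-.
So lele → leolle.

leolle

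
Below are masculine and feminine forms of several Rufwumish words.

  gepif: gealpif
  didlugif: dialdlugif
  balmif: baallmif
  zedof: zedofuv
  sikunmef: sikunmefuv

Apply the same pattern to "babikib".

baalbikib

gepif and zedof both end in -f yet inflect differently (gealpif, zedofuv), so the final letter is not what conditions the rule; the last vowel is.
"babikib" has last vowel 'i'. The stems whose last vowel is 'i' (gepif → gealpif, didlugif → dialdlugif, balmif → baallmif) insert -al- after the first vowel.
So babikib → baalbikib.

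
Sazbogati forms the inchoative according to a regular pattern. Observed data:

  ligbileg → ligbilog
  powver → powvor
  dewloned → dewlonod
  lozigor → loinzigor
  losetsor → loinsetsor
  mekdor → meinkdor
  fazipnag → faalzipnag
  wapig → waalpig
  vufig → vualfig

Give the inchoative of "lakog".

powver and lozigor both end in -r yet inflect differently (powvor, loinzigor), so the final letter is not what conditions the rule; the last vowel is.
"lakog" has last vowel 'o'. The stems whose last vowel is 'o' (lozigor → loinzigor, losetsor → loinsetsor, mekdor → meinkdor) insert -in- after the first vowel.
The other patterns: stems whose last vowel is 'e' change the last vowel to 'o'; stems whose last vowel is 'a' or 'i' insert -al- after the first vowel.
So lakog → lainkog.

lainkog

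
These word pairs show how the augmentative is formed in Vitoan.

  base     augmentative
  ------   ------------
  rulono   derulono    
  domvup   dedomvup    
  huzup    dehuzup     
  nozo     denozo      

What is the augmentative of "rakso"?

derakso

Every pair shown (rulono → derulono, domvup → dedomvup, huzup → dehuzup, …) follows the same rule: add the prefix de-.
So rakso → derakso.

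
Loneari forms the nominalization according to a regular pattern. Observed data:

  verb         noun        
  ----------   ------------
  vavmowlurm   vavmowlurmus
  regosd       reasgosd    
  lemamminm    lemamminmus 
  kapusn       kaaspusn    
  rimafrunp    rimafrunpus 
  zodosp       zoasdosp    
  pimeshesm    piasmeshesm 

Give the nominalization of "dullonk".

dullonkus

pimeshesm and lemamminm both end in -m yet inflect differently (piasmeshesm, lemamminmus), so the final letter is not what conditions the rule; the second-to-last letter is.
"dullonk" has second-to-last letter 'n'. The stems whose second-to-last letter is 'n' (lemamminm → lemamminmus, rimafrunp → rimafrunpus) add -us.
The other pattern: stems whose second-to-last letter is 's' insert -as- after the first vowel.
So dullonk → dullonkus.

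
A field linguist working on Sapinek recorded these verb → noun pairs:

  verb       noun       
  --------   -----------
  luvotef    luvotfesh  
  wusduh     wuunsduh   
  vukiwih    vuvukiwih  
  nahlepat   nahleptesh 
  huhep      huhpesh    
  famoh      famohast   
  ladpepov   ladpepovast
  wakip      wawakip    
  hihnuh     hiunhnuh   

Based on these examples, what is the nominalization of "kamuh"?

kaunmuh

wusduh and famoh both end in -h yet inflect differently (wuunsduh, famohast), so the final letter is not what conditions the rule; the last vowel is.
"kamuh" has last vowel 'u'. The stems whose last vowel is 'u' (wusduh → wuunsduh, hihnuh → hiunhnuh) insert -un- after the first vowel.
The other patterns: stems whose last vowel is 'o' add -ast; stems whose last vowel is 'i' repeat the first consonant+vowel as a prefix; stems whose last vowel is 'a' or 'e' delete the last vowel and add -esh.
So kamuh → kaunmuh.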